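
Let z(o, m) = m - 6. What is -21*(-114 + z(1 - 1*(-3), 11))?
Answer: 2289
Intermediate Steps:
z(o, m) = -6 + m
-21*(-114 + z(1 - 1*(-3), 11)) = -21*(-114 + (-6 + 11)) = -21*(-114 + 5) = -21*(-109) = 2289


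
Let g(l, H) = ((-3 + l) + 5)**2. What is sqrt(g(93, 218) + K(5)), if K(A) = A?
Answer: sqrt(9030) ≈ 95.026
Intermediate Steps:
g(l, H) = (2 + l)**2
sqrt(g(93, 218) + K(5)) = sqrt((2 + 93)**2 + 5) = sqrt(95**2 + 5) = sqrt(9025 + 5) = sqrt(9030)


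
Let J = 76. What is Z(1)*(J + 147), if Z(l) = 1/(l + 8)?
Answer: 223/9 ≈ 24.778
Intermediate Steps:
Z(l) = 1/(8 + l)
Z(1)*(J + 147) = (76 + 147)/(8 + 1) = 223/9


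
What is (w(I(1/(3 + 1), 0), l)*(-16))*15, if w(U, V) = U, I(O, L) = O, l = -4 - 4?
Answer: -60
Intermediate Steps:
l = -8
(w(I(1/(3 + 1), 0), l)*(-16))*15 = (-16/(3 + 1))*15 = (-16/4)*15 = ((¼)*(-16))*15 = -4*15 = -60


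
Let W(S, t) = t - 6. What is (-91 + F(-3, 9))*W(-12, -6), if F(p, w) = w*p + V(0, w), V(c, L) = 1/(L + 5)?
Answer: 9906/7 ≈ 1415.1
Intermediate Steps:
W(S, t) = -6 + t
V(c, L) = 1/(5 + L)
F(p, w) = 1/(5 + w) + p*w (F(p, w) = w*p + 1/(5 + w) = p*w + 1/(5 + w) = 1/(5 + w) + p*w)
(-91 + F(-3, 9))*W(-12, -6) = (-91 + (1 - 3*9*(5 + 9))/(5 + 9))*(-6 - 6) = (-91 + (1 - 3*9*14)/14)*(-12) = (-91 + (1 - 378)/14)*(-12) = (-91 + (1/14)*(-377))*(-12) = (-91 - 377/14)*(-12) = -1651/14*(-12) = 9906/7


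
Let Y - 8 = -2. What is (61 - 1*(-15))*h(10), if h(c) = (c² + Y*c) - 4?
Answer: 11856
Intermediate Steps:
Y = 6 (Y = 8 - 2 = 6)
h(c) = -4 + c² + 6*c (h(c) = (c² + 6*c) - 4 = -4 + c² + 6*c)
(61 - 1*(-15))*h(10) = (61 - 1*(-15))*(-4 + 10² + 6*10) = (61 + 15)*(-4 + 100 + 60) = 76*156 = 11856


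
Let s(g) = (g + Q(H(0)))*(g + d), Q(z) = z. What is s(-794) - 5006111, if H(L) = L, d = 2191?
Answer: -6115329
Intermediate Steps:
s(g) = g*(2191 + g) (s(g) = (g + 0)*(g + 2191) = g*(2191 + g))
s(-794) - 5006111 = -794*(2191 - 794) - 5006111 = -794*1397 - 5006111 = -1109218 - 5006111 = -6115329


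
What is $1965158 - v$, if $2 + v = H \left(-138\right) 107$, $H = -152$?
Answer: $-279272$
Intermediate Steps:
$v = 2244430$ ($v = -2 + \left(-152\right) \left(-138\right) 107 = -2 + 20976 \cdot 107 = -2 + 2244432 = 2244430$)
$1965158 - v = 1965158 - 2244430 = -279272$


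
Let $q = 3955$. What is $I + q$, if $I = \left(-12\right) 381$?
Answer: $-617$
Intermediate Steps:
$I = -4572$
$I + q = -4572 + 3955 = -617$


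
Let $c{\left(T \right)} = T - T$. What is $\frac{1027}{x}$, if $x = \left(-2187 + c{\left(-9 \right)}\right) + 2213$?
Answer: $\frac{79}{2} \approx 39.5$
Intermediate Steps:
$c{\left(T \right)} = 0$
$x = 26$ ($x = \left(-2187 + 0\right) + 2213 = -2187 + 2213 = 26$)
$\frac{1027}{x} = \frac{1027}{26} = 1027 \cdot \frac{1}{26} = \frac{79}{2}$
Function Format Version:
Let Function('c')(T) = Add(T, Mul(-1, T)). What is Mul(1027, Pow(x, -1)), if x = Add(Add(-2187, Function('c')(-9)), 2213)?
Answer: Rational(79, 2) ≈ 39.500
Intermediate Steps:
Function('c')(T) = 0
x = 26 (x = Add(Add(-2187, 0), 2213) = Add(-2187, 2213) = 26)
Mul(1027, Pow(x, -1)) = Mul(1027, Pow(26, -1)) = Mul(1027, Rational(1, 26)) = Rational(79, 2)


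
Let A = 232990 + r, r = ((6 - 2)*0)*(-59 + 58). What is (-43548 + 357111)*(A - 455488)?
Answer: -69767140374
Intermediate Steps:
r = 0 (r = (4*0)*(-1) = 0*(-1) = 0)
A = 232990 (A = 232990 + 0 = 232990)
(-43548 + 357111)*(A - 455488) = (-43548 + 357111)*(232990 - 455488) = 313563*(-222498) = -69767140374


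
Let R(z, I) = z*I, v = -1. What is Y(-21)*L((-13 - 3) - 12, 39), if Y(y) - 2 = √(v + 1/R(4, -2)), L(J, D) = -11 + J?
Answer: -78 - 117*I*√2/4 ≈ -78.0 - 41.366*I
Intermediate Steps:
R(z, I) = I*z
Y(y) = 2 + 3*I*√2/4 (Y(y) = 2 + √(-1 + 1/(-2*4)) = 2 + √(-1 + 1/(-8)) = 2 + √(-1 - ⅛) = 2 + √(-9/8) = 2 + 3*I*√2/4)
Y(-21)*L((-13 - 3) - 12, 39) = (2 + 3*I*√2/4)*(-11 + ((-13 - 3) - 12)) = (2 + 3*I*√2/4)*(-11 + (-16 - 12)) = (2 + 3*I*√2/4)*(-11 - 28) = (2 + 3*I*√2/4)*(-39) = -78 - 117*I*√2/4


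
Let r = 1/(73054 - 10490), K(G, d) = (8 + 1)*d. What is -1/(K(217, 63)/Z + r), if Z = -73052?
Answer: 40807369/316078 ≈ 129.11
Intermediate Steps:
K(G, d) = 9*d
r = 1/62564 ≈ 1.5984e-5
-1/(K(217, 63)/Z + r) = -1/((9*63)/(-73052) + 1/62564) = -1/(567*(-1/73052) + 1/62564) = -1/(-81/10436 + 1/62564) = -1/(-316078/40807369) = -1*(-40807369/316078) = 40807369/316078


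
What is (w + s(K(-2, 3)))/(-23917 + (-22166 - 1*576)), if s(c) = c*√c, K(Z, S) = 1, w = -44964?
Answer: 44963/46659 ≈ 0.96365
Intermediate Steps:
s(c) = c^(3/2)
(w + s(K(-2, 3)))/(-23917 + (-22166 - 1*576)) = (-44964 + 1^(3/2))/(-23917 + (-22166 - 1*576)) = (-44964 + 1)/(-23917 + (-22166 - 576)) = -44963/(-23917 - 22742) = -44963/(-46659) = -44963*(-1/46659) = 44963/46659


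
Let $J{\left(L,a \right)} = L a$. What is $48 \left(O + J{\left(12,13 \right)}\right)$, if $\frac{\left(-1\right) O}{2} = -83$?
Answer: $15456$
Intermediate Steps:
$O = 166$ ($O = \left(-2\right) \left(-83\right) = 166$)
$48 \left(O + J{\left(12,13 \right)}\right) = 48 \left(166 + 12 \cdot 13\right) = 48 \left(166 + 156\right) = 48 \cdot 322 = 15456$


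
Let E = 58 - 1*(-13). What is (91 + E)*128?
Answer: 20736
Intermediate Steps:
E = 71 (E = 58 + 13 = 71)
(91 + E)*128 = (91 + 71)*128 = 162*128 = 20736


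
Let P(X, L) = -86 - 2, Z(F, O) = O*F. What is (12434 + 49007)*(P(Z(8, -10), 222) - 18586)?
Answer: -1147349234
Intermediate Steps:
Z(F, O) = F*O
P(X, L) = -88
(12434 + 49007)*(P(Z(8, -10), 222) - 18586) = (12434 + 49007)*(-88 - 18586) = 61441*(-18674) = -1147349234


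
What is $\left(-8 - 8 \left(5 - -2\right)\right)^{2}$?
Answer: $4096$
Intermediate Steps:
$\left(-8 - 8 \left(5 - -2\right)\right)^{2} = \left(-8 - 8 \left(5 + 2\right)\right)^{2} = \left(-8 - 56\right)^{2} = \left(-64\right)^{2} = 4096$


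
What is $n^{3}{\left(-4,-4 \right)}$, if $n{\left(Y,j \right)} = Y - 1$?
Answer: $-125$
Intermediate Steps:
$n{\left(Y,j \right)} = -1 + Y$
$n^{3}{\left(-4,-4 \right)} = \left(-1 - 4\right)^{3} = \left(-5\right)^{3} = -125$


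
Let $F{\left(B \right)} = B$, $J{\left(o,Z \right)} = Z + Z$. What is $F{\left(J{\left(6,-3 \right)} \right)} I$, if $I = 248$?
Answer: $-1488$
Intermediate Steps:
$J{\left(o,Z \right)} = 2 Z$
$F{\left(J{\left(6,-3 \right)} \right)} I = 2 \left(-3\right) 248 = \left(-6\right) 248 = -1488$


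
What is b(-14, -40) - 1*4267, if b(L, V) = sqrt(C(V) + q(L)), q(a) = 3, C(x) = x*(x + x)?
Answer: -4267 + sqrt(3203) ≈ -4210.4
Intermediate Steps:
C(x) = 2*x**2 (C(x) = x*(2*x) = 2*x**2)
b(L, V) = sqrt(3 + 2*V**2) (b(L, V) = sqrt(2*V**2 + 3) = sqrt(3 + 2*V**2))
b(-14, -40) - 1*4267 = sqrt(3 + 2*(-40)**2) - 1*4267 = sqrt(3 + 2*1600) - 4267 = sqrt(3 + 3200) - 4267 = sqrt(3203) - 4267 = -4267 + sqrt(3203)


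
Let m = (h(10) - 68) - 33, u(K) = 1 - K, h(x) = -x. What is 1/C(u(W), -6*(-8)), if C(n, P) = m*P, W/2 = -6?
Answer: -1/5328 ≈ -0.00018769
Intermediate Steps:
W = -12 (W = 2*(-6) = -12)
m = -111 (m = (-1*10 - 68) - 33 = (-10 - 68) - 33 = -78 - 33 = -111)
C(n, P) = -111*P
1/C(u(W), -6*(-8)) = 1/(-(-666)*(-8)) = 1/(-111*48) = 1/(-5328) = -1/5328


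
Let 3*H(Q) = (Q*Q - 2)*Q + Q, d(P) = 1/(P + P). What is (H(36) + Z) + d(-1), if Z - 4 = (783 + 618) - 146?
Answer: 33597/2 ≈ 16799.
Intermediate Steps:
Z = 1259 (Z = 4 + ((783 + 618) - 146) = 4 + (1401 - 146) = 4 + 1255 = 1259)
d(P) = 1/(2*P)
H(Q) = Q/3 + Q*(-2 + Q²)/3 (H(Q) = ((Q*Q - 2)*Q + Q)/3 = ((Q² - 2)*Q + Q)/3 = ((-2 + Q²)*Q + Q)/3 = (Q*(-2 + Q²) + Q)/3 = (Q + Q*(-2 + Q²))/3 = Q/3 + Q*(-2 + Q²)/3)
(H(36) + Z) + d(-1) = ((⅓)*36*(-1 + 36²) + 1259) + (½)/(-1) = ((⅓)*36*(-1 + 1296) + 1259) + (½)*(-1) = ((⅓)*36*1295 + 1259) - ½ = (15540 + 1259) - ½ = 16799 - ½ = 33597/2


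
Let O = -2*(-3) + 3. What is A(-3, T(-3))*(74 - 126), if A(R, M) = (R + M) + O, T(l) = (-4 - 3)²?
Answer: -2860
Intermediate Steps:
T(l) = 49 (T(l) = (-7)² = 49)
O = 9 (O = 6 + 3 = 9)
A(R, M) = 9 + M + R (A(R, M) = (R + M) + 9 = (M + R) + 9 = 9 + M + R)
A(-3, T(-3))*(74 - 126) = (9 + 49 - 3)*(74 - 126) = 55*(-52) = -2860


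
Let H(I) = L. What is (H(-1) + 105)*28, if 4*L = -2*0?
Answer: 2940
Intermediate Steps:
L = 0 (L = (-2*0)/4 = (¼)*0 = 0)
H(I) = 0
(H(-1) + 105)*28 = (0 + 105)*28 = 105*28 = 2940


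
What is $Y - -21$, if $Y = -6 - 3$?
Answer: $12$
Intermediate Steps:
$Y = -9$
$Y - -21 = -9 - -21 = -9 + 21 = 12$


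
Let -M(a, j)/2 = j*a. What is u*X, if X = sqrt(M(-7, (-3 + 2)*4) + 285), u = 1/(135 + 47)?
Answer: sqrt(229)/182 ≈ 0.083147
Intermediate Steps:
M(a, j) = -2*a*j (M(a, j) = -2*j*a = -2*a*j)
u = 1/182 ≈ 0.0054945
X = sqrt(229) (X = sqrt(-2*(-7)*(-3 + 2)*4 + 285) = sqrt(-2*(-7)*(-1*4) + 285) = sqrt(-2*(-7)*(-4) + 285) = sqrt(-56 + 285) = sqrt(229) ≈ 15.133)
u*X = sqrt(229)/182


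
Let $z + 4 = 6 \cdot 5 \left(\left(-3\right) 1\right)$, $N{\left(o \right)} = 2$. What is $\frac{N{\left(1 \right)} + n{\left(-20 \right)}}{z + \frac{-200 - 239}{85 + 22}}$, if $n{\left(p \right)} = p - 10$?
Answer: $\frac{2996}{10497} \approx 0.28541$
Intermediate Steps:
$n{\left(p \right)} = -10 + p$
$z = -94$ ($z = -4 + 6 \cdot 5 \left(\left(-3\right) 1\right) = -4 + 30 \left(-3\right) = -4 - 90 = -94$)
$\frac{N{\left(1 \right)} + n{\left(-20 \right)}}{z + \frac{-200 - 239}{85 + 22}} = \frac{2 - 30}{-94 + \frac{-200 - 239}{85 + 22}} = \frac{2 - 30}{-94 - \frac{439}{107}} = - \frac{28}{-94 - \frac{439}{107}} = - \frac{28}{- \frac{10497}{107}} = \left(-28\right) \left(- \frac{107}{10497}\right) = \frac{2996}{10497}$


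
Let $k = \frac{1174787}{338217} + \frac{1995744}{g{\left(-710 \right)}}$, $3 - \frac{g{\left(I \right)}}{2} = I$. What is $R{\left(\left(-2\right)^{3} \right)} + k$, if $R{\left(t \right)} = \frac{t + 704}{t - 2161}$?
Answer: $\frac{734414967821}{523575151} \approx 1402.7$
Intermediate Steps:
$g{\left(I \right)} = 6 - 2 I$
$k = \frac{9144186415}{6517533}$ ($k = \frac{1174787}{338217} + \frac{1995744}{6 - -1420} = 1174787 \cdot \frac{1}{338217} + \frac{1995744}{6 + 1420} = \frac{31751}{9141} + \frac{1995744}{1426} = \frac{31751}{9141} + 1995744 \cdot \frac{1}{1426} = \frac{31751}{9141} + \frac{997872}{713} = \frac{9144186415}{6517533} \approx 1403.0$)
$R{\left(t \right)} = \frac{704 + t}{-2161 + t}$
$R{\left(\left(-2\right)^{3} \right)} + k = \frac{704 + \left(-2\right)^{3}}{-2161 + \left(-2\right)^{3}} + \frac{9144186415}{6517533} = \frac{704 - 8}{-2161 - 8} + \frac{9144186415}{6517533} = \frac{1}{-2169} \cdot 696 + \frac{9144186415}{6517533} = \left(- \frac{1}{2169}\right) 696 + \frac{9144186415}{6517533} = - \frac{232}{723} + \frac{9144186415}{6517533} = \frac{734414967821}{523575151}$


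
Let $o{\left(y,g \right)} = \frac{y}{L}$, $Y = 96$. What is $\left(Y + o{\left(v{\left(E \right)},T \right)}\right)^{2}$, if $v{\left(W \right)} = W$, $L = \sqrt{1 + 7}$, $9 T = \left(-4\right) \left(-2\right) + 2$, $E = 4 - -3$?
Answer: $\frac{73777}{8} + 336 \sqrt{2} \approx 9697.3$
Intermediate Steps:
$E = 7$ ($E = 4 + 3 = 7$)
$T = \frac{10}{9}$ ($T = \frac{\left(-4\right) \left(-2\right) + 2}{9} = \frac{8 + 2}{9} = \frac{1}{9} \cdot 10 = \frac{10}{9} \approx 1.1111$)
$L = 2 \sqrt{2}$ ($L = \sqrt{8} = 2 \sqrt{2} \approx 2.8284$)
$o{\left(y,g \right)} = \frac{y \sqrt{2}}{4}$ ($o{\left(y,g \right)} = \frac{y}{2 \sqrt{2}} = y \frac{\sqrt{2}}{4} = \frac{y \sqrt{2}}{4}$)
$\left(Y + o{\left(v{\left(E \right)},T \right)}\right)^{2} = \left(96 + \frac{1}{4} \cdot 7 \sqrt{2}\right)^{2} = \left(96 + \frac{7 \sqrt{2}}{4}\right)^{2}$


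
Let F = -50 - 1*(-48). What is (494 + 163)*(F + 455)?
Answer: 297621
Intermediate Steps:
F = -2 (F = -50 + 48 = -2)
(494 + 163)*(F + 455) = (494 + 163)*(-2 + 455) = 657*453 = 297621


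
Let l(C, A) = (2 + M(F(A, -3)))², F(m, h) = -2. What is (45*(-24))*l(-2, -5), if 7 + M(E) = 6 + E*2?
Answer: -9720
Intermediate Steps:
M(E) = -1 + 2*E (M(E) = -7 + (6 + E*2) = -7 + (6 + 2*E) = -1 + 2*E)
l(C, A) = 9 (l(C, A) = (2 + (-1 + 2*(-2)))² = (2 + (-1 - 4))² = (2 - 5)² = (-3)² = 9)
(45*(-24))*l(-2, -5) = (45*(-24))*9 = -1080*9 = -9720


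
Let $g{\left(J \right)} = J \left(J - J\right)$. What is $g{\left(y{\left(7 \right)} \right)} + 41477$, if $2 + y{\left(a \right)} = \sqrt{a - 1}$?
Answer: $41477$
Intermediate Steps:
$y{\left(a \right)} = -2 + \sqrt{-1 + a}$ ($y{\left(a \right)} = -2 + \sqrt{a - 1} = -2 + \sqrt{-1 + a}$)
$g{\left(J \right)} = 0$ ($g{\left(J \right)} = J 0 = 0$)
$g{\left(y{\left(7 \right)} \right)} + 41477 = 0 + 41477 = 41477$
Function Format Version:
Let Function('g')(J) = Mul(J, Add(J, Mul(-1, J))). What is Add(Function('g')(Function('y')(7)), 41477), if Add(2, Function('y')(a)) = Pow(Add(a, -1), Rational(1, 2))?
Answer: 41477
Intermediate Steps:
Function('y')(a) = Add(-2, Pow(Add(-1, a), Rational(1, 2))) (Function('y')(a) = Add(-2, Pow(Add(a, -1), Rational(1, 2))) = Add(-2, Pow(Add(-1, a), Rational(1, 2))))
Function('g')(J) = 0 (Function('g')(J) = Mul(J, 0) = 0)
Add(Function('g')(Function('y')(7)), 41477) = Add(0, 41477) = 41477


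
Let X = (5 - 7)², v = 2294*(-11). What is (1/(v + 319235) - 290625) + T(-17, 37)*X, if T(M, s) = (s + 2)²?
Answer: -83655338540/294001 ≈ -2.8454e+5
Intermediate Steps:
T(M, s) = (2 + s)²
v = -25234
X = 4 (X = (-2)² = 4)
(1/(v + 319235) - 290625) + T(-17, 37)*X = (1/(-25234 + 319235) - 290625) + (2 + 37)²*4 = (1/294001 - 290625) + 39²*4 = (1/294001 - 290625) + 1521*4 = -85444040624/294001 + 6084 = -83655338540/294001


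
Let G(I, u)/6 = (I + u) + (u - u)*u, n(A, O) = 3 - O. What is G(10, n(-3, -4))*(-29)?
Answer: -2958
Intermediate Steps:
G(I, u) = 6*I + 6*u (G(I, u) = 6*((I + u) + (u - u)*u) = 6*((I + u) + 0*u) = 6*((I + u) + 0) = 6*(I + u) = 6*I + 6*u)
G(10, n(-3, -4))*(-29) = (6*10 + 6*(3 - 1*(-4)))*(-29) = (60 + 6*(3 + 4))*(-29) = (60 + 6*7)*(-29) = (60 + 42)*(-29) = 102*(-29) = -2958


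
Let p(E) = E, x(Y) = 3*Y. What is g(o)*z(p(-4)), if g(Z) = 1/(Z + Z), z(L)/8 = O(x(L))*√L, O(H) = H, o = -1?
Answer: 96*I ≈ 96.0*I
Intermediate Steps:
z(L) = 24*L^(3/2) (z(L) = 8*((3*L)*√L) = 8*(3*L^(3/2)) = 24*L^(3/2))
g(Z) = 1/(2*Z)
g(o)*z(p(-4)) = ((½)/(-1))*(24*(-4)^(3/2)) = ((½)*(-1))*(24*(-8*I)) = -(-96)*I = 96*I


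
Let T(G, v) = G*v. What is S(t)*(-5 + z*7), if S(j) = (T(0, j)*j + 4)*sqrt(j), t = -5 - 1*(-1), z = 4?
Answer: 184*I ≈ 184.0*I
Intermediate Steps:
t = -4 (t = -5 + 1 = -4)
S(j) = 4*sqrt(j) (S(j) = ((0*j)*j + 4)*sqrt(j) = (0*j + 4)*sqrt(j) = (0 + 4)*sqrt(j) = 4*sqrt(j))
S(t)*(-5 + z*7) = (4*sqrt(-4))*(-5 + 4*7) = (4*(2*I))*(-5 + 28) = (8*I)*23 = 184*I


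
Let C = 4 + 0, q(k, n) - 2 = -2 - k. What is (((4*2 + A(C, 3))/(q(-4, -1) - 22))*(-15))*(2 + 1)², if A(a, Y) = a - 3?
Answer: 135/2 ≈ 67.500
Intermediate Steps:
q(k, n) = -k (q(k, n) = 2 + (-2 - k) = -k)
C = 4
A(a, Y) = -3 + a
(((4*2 + A(C, 3))/(q(-4, -1) - 22))*(-15))*(2 + 1)² = (((4*2 + (-3 + 4))/(-1*(-4) - 22))*(-15))*(2 + 1)² = (((8 + 1)/(4 - 22))*(-15))*3² = ((9/(-18))*(-15))*9 = ((9*(-1/18))*(-15))*9 = -½*(-15)*9 = (15/2)*9 = 135/2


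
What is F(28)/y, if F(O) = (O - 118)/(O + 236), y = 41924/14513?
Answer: -217695/1844656 ≈ -0.11801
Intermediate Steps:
y = 41924/14513 (y = 41924*(1/14513) = 41924/14513 ≈ 2.8887)
F(O) = (-118 + O)/(236 + O)
F(28)/y = ((-118 + 28)/(236 + 28))/(41924/14513) = (-90/264)*(14513/41924) = ((1/264)*(-90))*(14513/41924) = -15/44*14513/41924 = -217695/1844656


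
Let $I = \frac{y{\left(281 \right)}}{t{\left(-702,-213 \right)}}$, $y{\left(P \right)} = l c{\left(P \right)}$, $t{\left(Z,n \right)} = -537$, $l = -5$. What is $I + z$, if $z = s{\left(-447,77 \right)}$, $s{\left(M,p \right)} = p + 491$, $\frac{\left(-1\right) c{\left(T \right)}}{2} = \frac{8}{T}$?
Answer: $\frac{85709416}{150897} \approx 568.0$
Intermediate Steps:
$c{\left(T \right)} = - \frac{16}{T}$ ($c{\left(T \right)} = - 2 \frac{8}{T} = - \frac{16}{T}$)
$s{\left(M,p \right)} = 491 + p$
$z = 568$ ($z = 491 + 77 = 568$)
$y{\left(P \right)} = \frac{80}{P}$ ($y{\left(P \right)} = - 5 \left(- \frac{16}{P}\right) = \frac{80}{P}$)
$I = - \frac{80}{150897}$ ($I = \frac{80 \cdot \frac{1}{281}}{-537} = 80 \cdot \frac{1}{281} \left(- \frac{1}{537}\right) = \frac{80}{281} \left(- \frac{1}{537}\right) = - \frac{80}{150897} \approx -0.00053016$)
$I + z = - \frac{80}{150897} + 568 = \frac{85709416}{150897}$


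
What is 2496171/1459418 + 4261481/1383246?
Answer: 2418025157281/504683527707 ≈ 4.7912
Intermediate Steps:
2496171/1459418 + 4261481/1383246 = 2418025157281/504683527707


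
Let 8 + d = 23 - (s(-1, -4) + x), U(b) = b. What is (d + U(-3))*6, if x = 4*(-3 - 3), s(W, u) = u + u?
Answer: 264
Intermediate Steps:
s(W, u) = 2*u
x = -24 (x = 4*(-6) = -24)
d = 47 (d = -8 + (23 - (2*(-4) - 24)) = -8 + (23 - (-8 - 24)) = -8 + (23 - 1*(-32)) = -8 + (23 + 32) = -8 + 55 = 47)
(d + U(-3))*6 = (47 - 3)*6 = 44*6 = 264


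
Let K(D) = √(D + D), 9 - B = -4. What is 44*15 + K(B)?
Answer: 660 + √26 ≈ 665.10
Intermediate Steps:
B = 13 (B = 9 - 1*(-4) = 9 + 4 = 13)
K(D) = √2*√D (K(D) = √(2*D) = √2*√D)
44*15 + K(B) = 44*15 + √2*√13 = 660 + √26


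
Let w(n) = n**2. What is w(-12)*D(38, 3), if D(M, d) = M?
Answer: 5472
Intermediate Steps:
w(-12)*D(38, 3) = (-12)**2*38 = 144*38 = 5472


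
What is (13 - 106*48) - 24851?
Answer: -29926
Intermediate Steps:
(13 - 106*48) - 24851 = (13 - 5088) - 24851 = -5075 - 24851 = -29926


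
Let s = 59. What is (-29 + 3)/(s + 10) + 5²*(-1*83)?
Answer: -143201/69 ≈ -2075.4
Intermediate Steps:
(-29 + 3)/(s + 10) + 5²*(-1*83) = (-29 + 3)/(59 + 10) + 5²*(-1*83) = -26/69 + 25*(-83) = -26*1/69 - 2075 = -26/69 - 2075 = -143201/69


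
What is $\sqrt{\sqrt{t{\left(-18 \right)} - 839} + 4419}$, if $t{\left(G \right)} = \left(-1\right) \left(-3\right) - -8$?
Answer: $\sqrt{4419 + 6 i \sqrt{23}} \approx 66.476 + 0.2164 i$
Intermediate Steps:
$t{\left(G \right)} = 11$ ($t{\left(G \right)} = 3 + 8 = 11$)
$\sqrt{\sqrt{t{\left(-18 \right)} - 839} + 4419} = \sqrt{\sqrt{11 - 839} + 4419} = \sqrt{\sqrt{-828} + 4419} = \sqrt{6 i \sqrt{23} + 4419} = \sqrt{4419 + 6 i \sqrt{23}}$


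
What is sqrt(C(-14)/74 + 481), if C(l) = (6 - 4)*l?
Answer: sqrt(657971)/37 ≈ 21.923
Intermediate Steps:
C(l) = 2*l
sqrt(C(-14)/74 + 481) = sqrt((2*(-14))/74 + 481) = sqrt(-28*1/74 + 481) = sqrt(-14/37 + 481) = sqrt(17783/37) = sqrt(657971)/37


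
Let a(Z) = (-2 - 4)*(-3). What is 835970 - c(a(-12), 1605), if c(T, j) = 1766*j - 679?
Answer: -1997781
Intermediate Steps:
a(Z) = 18 (a(Z) = -6*(-3) = 18)
c(T, j) = -679 + 1766*j
835970 - c(a(-12), 1605) = 835970 - (-679 + 1766*1605) = 835970 - (-679 + 2834430) = 835970 - 1*2833751 = 835970 - 2833751 = -1997781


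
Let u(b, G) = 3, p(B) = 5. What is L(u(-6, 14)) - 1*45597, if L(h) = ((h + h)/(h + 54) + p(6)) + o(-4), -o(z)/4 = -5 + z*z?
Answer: -867082/19 ≈ -45636.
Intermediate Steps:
o(z) = 20 - 4*z² (o(z) = -4*(-5 + z*z) = -4*(-5 + z²) = 20 - 4*z²)
L(h) = -39 + 2*h/(54 + h) (L(h) = ((h + h)/(h + 54) + 5) + (20 - 4*(-4)²) = ((2*h)/(54 + h) + 5) + (20 - 4*16) = (2*h/(54 + h) + 5) + (20 - 64) = (5 + 2*h/(54 + h)) - 44 = -39 + 2*h/(54 + h))
L(u(-6, 14)) - 1*45597 = (-2106 - 37*3)/(54 + 3) - 1*45597 = (-2106 - 111)/57 - 45597 = (1/57)*(-2217) - 45597 = -739/19 - 45597 = -867082/19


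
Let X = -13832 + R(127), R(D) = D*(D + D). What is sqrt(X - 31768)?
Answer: I*sqrt(13342) ≈ 115.51*I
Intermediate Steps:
R(D) = 2*D**2 (R(D) = D*(2*D) = 2*D**2)
X = 18426 (X = -13832 + 2*127**2 = -13832 + 2*16129 = -13832 + 32258 = 18426)
sqrt(X - 31768) = sqrt(18426 - 31768) = sqrt(-13342) = I*sqrt(13342)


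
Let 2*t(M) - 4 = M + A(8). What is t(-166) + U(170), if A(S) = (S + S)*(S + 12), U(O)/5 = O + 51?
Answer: 1184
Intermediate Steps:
U(O) = 255 + 5*O (U(O) = 5*(O + 51) = 5*(51 + O) = 255 + 5*O)
A(S) = 2*S*(12 + S) (A(S) = (2*S)*(12 + S) = 2*S*(12 + S))
t(M) = 162 + M/2 (t(M) = 2 + (M + 2*8*(12 + 8))/2 = 2 + (M + 2*8*20)/2 = 2 + (M + 320)/2 = 2 + (320 + M)/2 = 2 + (160 + M/2) = 162 + M/2)
t(-166) + U(170) = (162 + (1/2)*(-166)) + (255 + 5*170) = (162 - 83) + (255 + 850) = 79 + 1105 = 1184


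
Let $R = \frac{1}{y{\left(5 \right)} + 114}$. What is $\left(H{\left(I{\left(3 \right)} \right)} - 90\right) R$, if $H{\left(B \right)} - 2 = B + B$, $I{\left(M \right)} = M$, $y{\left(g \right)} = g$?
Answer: $- \frac{82}{119} \approx -0.68908$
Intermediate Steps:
$H{\left(B \right)} = 2 + 2 B$ ($H{\left(B \right)} = 2 + \left(B + B\right) = 2 + 2 B$)
$R = \frac{1}{119}$ ($R = \frac{1}{5 + 114} = \frac{1}{119} \approx 0.0084034$)
$\left(H{\left(I{\left(3 \right)} \right)} - 90\right) R = \left(\left(2 + 2 \cdot 3\right) - 90\right) \frac{1}{119} = \left(\left(2 + 6\right) - 90\right) \frac{1}{119} = \left(8 - 90\right) \frac{1}{119} = \left(-82\right) \frac{1}{119} = - \frac{82}{119}$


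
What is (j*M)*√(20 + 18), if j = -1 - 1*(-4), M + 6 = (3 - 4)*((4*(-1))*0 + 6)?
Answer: -36*√38 ≈ -221.92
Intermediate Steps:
M = -12 (M = -6 + (3 - 4)*((4*(-1))*0 + 6) = -6 - (-4*0 + 6) = -6 - (0 + 6) = -6 - 1*6 = -6 - 6 = -12)
j = 3 (j = -1 + 4 = 3)
(j*M)*√(20 + 18) = (3*(-12))*√(20 + 18) = -36*√38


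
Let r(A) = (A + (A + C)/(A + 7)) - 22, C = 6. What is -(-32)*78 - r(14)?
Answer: 52564/21 ≈ 2503.0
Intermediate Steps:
r(A) = -22 + A + (6 + A)/(7 + A) (r(A) = (A + (A + 6)/(A + 7)) - 22 = (A + (6 + A)/(7 + A)) - 22 = -22 + A + (6 + A)/(7 + A))
-(-32)*78 - r(14) = -(-32)*78 - (-148 + 14² - 14*14)/(7 + 14) = -1*(-2496) - (-148 + 196 - 196)/21 = 2496 - (-148)/21 = 2496 - 1*(-148/21) = 2496 + 148/21 = 52564/21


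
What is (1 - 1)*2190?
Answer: 0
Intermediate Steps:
(1 - 1)*2190 = 0*2190 = 0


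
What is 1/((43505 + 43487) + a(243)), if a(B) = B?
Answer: 1/87235 ≈ 1.1463e-5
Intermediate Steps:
1/((43505 + 43487) + a(243)) = 1/((43505 + 43487) + 243) = 1/(86992 + 243) = 1/87235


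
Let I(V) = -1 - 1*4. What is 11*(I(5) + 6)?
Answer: 11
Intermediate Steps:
I(V) = -5 (I(V) = -1 - 4 = -5)
11*(I(5) + 6) = 11*(-5 + 6) = 11*1 = 11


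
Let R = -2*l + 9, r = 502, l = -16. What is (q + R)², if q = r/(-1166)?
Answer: 559417104/339889 ≈ 1645.9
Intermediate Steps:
R = 41 (R = -2*(-16) + 9 = 32 + 9 = 41)
q = -251/583 (q = 502/(-1166) = 502*(-1/1166) = -251/583 ≈ -0.43053)
(q + R)² = (-251/583 + 41)² = (23652/583)² = 559417104/339889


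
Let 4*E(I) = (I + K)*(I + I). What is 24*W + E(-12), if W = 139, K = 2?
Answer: 3396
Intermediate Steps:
E(I) = I*(2 + I)/2 (E(I) = ((I + 2)*(I + I))/4 = ((2 + I)*(2*I))/4 = (2*I*(2 + I))/4 = I*(2 + I)/2)
24*W + E(-12) = 24*139 + (½)*(-12)*(2 - 12) = 3336 + (½)*(-12)*(-10) = 3336 + 60 = 3396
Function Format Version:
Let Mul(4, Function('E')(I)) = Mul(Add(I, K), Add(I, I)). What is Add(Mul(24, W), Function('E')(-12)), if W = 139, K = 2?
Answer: 3396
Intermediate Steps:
Function('E')(I) = Mul(Rational(1, 2), I, Add(2, I)) (Function('E')(I) = Mul(Rational(1, 4), Mul(Add(I, 2), Add(I, I))) = Mul(Rational(1, 4), Mul(Add(2, I), Mul(2, I))) = Mul(Rational(1, 4), Mul(2, I, Add(2, I))) = Mul(Rational(1, 2), I, Add(2, I)))
Add(Mul(24, W), Function('E')(-12)) = Add(Mul(24, 139), Mul(Rational(1, 2), -12, Add(2, -12))) = Add(3336, Mul(Rational(1, 2), -12, -10)) = Add(3336, 60) = 3396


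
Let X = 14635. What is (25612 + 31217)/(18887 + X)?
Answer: 18943/11174 ≈ 1.6953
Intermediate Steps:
(25612 + 31217)/(18887 + X) = (25612 + 31217)/(18887 + 14635) = 56829/33522 = 56829*(1/33522) = 18943/11174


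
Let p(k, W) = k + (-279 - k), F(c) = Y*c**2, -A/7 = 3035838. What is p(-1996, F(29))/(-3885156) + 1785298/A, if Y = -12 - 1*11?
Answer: -385012902493/4586829419172 ≈ -0.083939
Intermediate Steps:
Y = -23 (Y = -12 - 11 = -23)
A = -21250866 (A = -7*3035838 = -21250866)
F(c) = -23*c**2
p(k, W) = -279
p(-1996, F(29))/(-3885156) + 1785298/A = -279/(-3885156) + 1785298/(-21250866) = -279*(-1/3885156) + 1785298*(-1/21250866) = 31/431684 - 892649/10625433 = -385012902493/4586829419172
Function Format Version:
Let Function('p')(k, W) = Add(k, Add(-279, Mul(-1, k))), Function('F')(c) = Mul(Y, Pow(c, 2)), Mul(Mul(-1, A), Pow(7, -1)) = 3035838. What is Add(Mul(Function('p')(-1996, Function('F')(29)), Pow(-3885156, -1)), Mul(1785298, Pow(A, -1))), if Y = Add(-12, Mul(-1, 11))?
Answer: Rational(-385012902493, 4586829419172) ≈ -0.083939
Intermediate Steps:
Y = -23 (Y = Add(-12, -11) = -23)
A = -21250866 (A = Mul(-7, 3035838) = -21250866)
Function('F')(c) = Mul(-23, Pow(c, 2))
Function('p')(k, W) = -279
Add(Mul(Function('p')(-1996, Function('F')(29)), Pow(-3885156, -1)), Mul(1785298, Pow(A, -1))) = Add(Mul(-279, Pow(-3885156, -1)), Mul(1785298, Pow(-21250866, -1))) = Add(Mul(-279, Rational(-1, 3885156)), Mul(1785298, Rational(-1, 21250866))) = Add(Rational(31, 431684), Rational(-892649, 10625433)) = Rational(-385012902493, 4586829419172)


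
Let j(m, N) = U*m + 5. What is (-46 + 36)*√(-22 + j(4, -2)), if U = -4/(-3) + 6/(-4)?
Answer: -10*I*√159/3 ≈ -42.032*I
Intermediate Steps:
U = -⅙ (U = -4*(-⅓) + 6*(-¼) = 4/3 - 3/2 = -⅙ ≈ -0.16667)
j(m, N) = 5 - m/6 (j(m, N) = -m/6 + 5 = 5 - m/6)
(-46 + 36)*√(-22 + j(4, -2)) = (-46 + 36)*√(-22 + (5 - ⅙*4)) = -10*√(-22 + (5 - ⅔)) = -10*√(-22 + 13/3) = -10*I*√159/3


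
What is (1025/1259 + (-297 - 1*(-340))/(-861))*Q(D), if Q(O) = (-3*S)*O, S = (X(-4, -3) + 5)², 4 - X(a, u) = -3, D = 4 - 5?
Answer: 119287872/361333 ≈ 330.13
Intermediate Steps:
D = -1
X(a, u) = 7 (X(a, u) = 4 - 1*(-3) = 4 + 3 = 7)
S = 144 (S = (7 + 5)² = 12² = 144)
Q(O) = -432*O (Q(O) = (-3*144)*O = -432*O)
(1025/1259 + (-297 - 1*(-340))/(-861))*Q(D) = (1025/1259 + (-297 - 1*(-340))/(-861))*(-432*(-1)) = (1025*(1/1259) + (-297 + 340)*(-1/861))*432 = (1025/1259 + 43*(-1/861))*432 = (1025/1259 - 43/861)*432 = (828388/1083999)*432 = 119287872/361333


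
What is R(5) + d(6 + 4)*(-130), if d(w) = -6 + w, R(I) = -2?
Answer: -522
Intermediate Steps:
R(5) + d(6 + 4)*(-130) = -2 + (-6 + (6 + 4))*(-130) = -2 + (-6 + 10)*(-130) = -2 + 4*(-130) = -2 - 520 = -522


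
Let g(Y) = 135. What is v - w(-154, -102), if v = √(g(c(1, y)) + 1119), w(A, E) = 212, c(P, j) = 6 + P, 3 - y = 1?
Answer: -212 + √1254 ≈ -176.59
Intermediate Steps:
y = 2 (y = 3 - 1*1 = 3 - 1 = 2)
v = √1254 (v = √(135 + 1119) = √1254 ≈ 35.412)
v - w(-154, -102) = √1254 - 1*212 = √1254 - 212 = -212 + √1254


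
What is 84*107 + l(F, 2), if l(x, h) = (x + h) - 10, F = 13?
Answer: 8993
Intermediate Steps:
l(x, h) = -10 + h + x (l(x, h) = (h + x) - 10 = -10 + h + x)
84*107 + l(F, 2) = 84*107 + (-10 + 2 + 13) = 8988 + 5 = 8993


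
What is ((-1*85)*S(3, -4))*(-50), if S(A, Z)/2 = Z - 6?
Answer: -85000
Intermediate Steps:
S(A, Z) = -12 + 2*Z (S(A, Z) = 2*(Z - 6) = 2*(-6 + Z) = -12 + 2*Z)
((-1*85)*S(3, -4))*(-50) = ((-1*85)*(-12 + 2*(-4)))*(-50) = -85*(-12 - 8)*(-50) = -85*(-20)*(-50) = 1700*(-50) = -85000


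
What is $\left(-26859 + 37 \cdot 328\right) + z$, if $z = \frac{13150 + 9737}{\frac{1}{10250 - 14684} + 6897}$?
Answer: $- \frac{450146954773}{30581297} \approx -14720.0$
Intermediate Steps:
$z = \frac{101480958}{30581297}$ ($z = \frac{22887}{\frac{1}{-4434} + 6897} = \frac{22887}{- \frac{1}{4434} + 6897} = \frac{22887}{\frac{30581297}{4434}} = 22887 \cdot \frac{4434}{30581297} = \frac{101480958}{30581297} \approx 3.3184$)
$\left(-26859 + 37 \cdot 328\right) + z = \left(-26859 + 37 \cdot 328\right) + \frac{101480958}{30581297} = \left(-26859 + 12136\right) + \frac{101480958}{30581297} = -14723 + \frac{101480958}{30581297} = - \frac{450146954773}{30581297}$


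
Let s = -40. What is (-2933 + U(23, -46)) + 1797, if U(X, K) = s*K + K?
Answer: 658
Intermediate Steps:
U(X, K) = -39*K (U(X, K) = -40*K + K = -39*K)
(-2933 + U(23, -46)) + 1797 = (-2933 - 39*(-46)) + 1797 = (-2933 + 1794) + 1797 = -1139 + 1797 = 658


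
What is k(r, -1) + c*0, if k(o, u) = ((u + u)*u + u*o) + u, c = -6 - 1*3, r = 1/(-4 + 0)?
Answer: 5/4 ≈ 1.2500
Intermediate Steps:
r = -¼ (r = 1/(-4) = -¼ ≈ -0.25000)
c = -9 (c = -6 - 3 = -9)
k(o, u) = u + 2*u² + o*u (k(o, u) = ((2*u)*u + o*u) + u = (2*u² + o*u) + u = u + 2*u² + o*u)
k(r, -1) + c*0 = -(1 - ¼ + 2*(-1)) - 9*0 = -(1 - ¼ - 2) + 0 = -1*(-5/4) + 0 = 5/4 + 0 = 5/4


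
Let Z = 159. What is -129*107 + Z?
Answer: -13644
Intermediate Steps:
-129*107 + Z = -129*107 + 159 = -13803 + 159 = -13644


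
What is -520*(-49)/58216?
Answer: 3185/7277 ≈ 0.43768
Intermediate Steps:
-520*(-49)/58216 = 25480*(1/58216) = 3185/7277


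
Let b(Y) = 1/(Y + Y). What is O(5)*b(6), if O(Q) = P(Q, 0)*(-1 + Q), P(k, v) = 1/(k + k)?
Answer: 1/30 ≈ 0.033333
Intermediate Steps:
P(k, v) = 1/(2*k)
b(Y) = 1/(2*Y)
O(Q) = (-1 + Q)/(2*Q) (O(Q) = (1/(2*Q))*(-1 + Q) = (-1 + Q)/(2*Q))
O(5)*b(6) = ((1/2)*(-1 + 5)/5)*((1/2)/6) = ((1/2)*(1/5)*4)*((1/2)*(1/6)) = (2/5)*(1/12) = 1/30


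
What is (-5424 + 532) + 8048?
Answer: 3156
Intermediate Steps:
(-5424 + 532) + 8048 = -4892 + 8048 = 3156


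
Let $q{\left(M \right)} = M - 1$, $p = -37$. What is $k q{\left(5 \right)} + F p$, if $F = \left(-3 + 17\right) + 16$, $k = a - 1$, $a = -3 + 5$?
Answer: $-1106$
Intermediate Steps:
$a = 2$
$q{\left(M \right)} = -1 + M$
$k = 1$ ($k = 2 - 1 = 1$)
$F = 30$ ($F = 14 + 16 = 30$)
$k q{\left(5 \right)} + F p = 1 \left(-1 + 5\right) + 30 \left(-37\right) = 1 \cdot 4 - 1110 = 4 - 1110 = -1106$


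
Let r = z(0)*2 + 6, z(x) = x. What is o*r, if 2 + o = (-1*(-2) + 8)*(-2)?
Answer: -132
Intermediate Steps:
o = -22 (o = -2 + (-1*(-2) + 8)*(-2) = -2 + (2 + 8)*(-2) = -2 + 10*(-2) = -2 - 20 = -22)
r = 6 (r = 0*2 + 6 = 0 + 6 = 6)
o*r = -22*6 = -132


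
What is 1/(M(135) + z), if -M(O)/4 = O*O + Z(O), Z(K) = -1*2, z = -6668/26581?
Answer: -26581/1937548920 ≈ -1.3719e-5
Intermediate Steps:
z = -6668/26581 (z = -6668*1/26581 = -6668/26581 ≈ -0.25086)
Z(K) = -2
M(O) = 8 - 4*O² (M(O) = -4*(O*O - 2) = -4*(O² - 2) = -4*(-2 + O²) = 8 - 4*O²)
1/(M(135) + z) = 1/((8 - 4*135²) - 6668/26581) = 1/((8 - 4*18225) - 6668/26581) = 1/((8 - 72900) - 6668/26581) = 1/(-72892 - 6668/26581) = 1/(-1937548920/26581) = -26581/1937548920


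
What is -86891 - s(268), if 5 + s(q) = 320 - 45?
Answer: -87161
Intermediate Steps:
s(q) = 270 (s(q) = -5 + (320 - 45) = -5 + 275 = 270)
-86891 - s(268) = -86891 - 1*270 = -86891 - 270 = -87161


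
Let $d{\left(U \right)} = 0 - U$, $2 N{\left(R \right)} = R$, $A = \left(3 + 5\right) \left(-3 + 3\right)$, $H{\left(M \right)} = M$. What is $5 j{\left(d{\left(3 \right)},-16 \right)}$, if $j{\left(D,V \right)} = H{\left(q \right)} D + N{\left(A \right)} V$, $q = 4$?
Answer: $-60$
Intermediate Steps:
$A = 0$ ($A = 8 \cdot 0 = 0$)
$N{\left(R \right)} = \frac{R}{2}$
$d{\left(U \right)} = - U$
$j{\left(D,V \right)} = 4 D$ ($j{\left(D,V \right)} = 4 D + \frac{1}{2} \cdot 0 V = 4 D + 0 V = 4 D + 0 = 4 D$)
$5 j{\left(d{\left(3 \right)},-16 \right)} = 5 \cdot 4 \left(\left(-1\right) 3\right) = 5 \cdot 4 \left(-3\right) = 5 \left(-12\right) = -60$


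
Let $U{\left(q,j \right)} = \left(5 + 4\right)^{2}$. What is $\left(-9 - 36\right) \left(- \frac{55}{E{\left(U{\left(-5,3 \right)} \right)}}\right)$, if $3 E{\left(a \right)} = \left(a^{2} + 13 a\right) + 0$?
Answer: $\frac{275}{282} \approx 0.97518$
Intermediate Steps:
$U{\left(q,j \right)} = 81$ ($U{\left(q,j \right)} = 9^{2} = 81$)
$E{\left(a \right)} = \frac{a^{2}}{3} + \frac{13 a}{3}$ ($E{\left(a \right)} = \frac{\left(a^{2} + 13 a\right) + 0}{3} = \frac{a^{2} + 13 a}{3} = \frac{a^{2}}{3} + \frac{13 a}{3}$)
$\left(-9 - 36\right) \left(- \frac{55}{E{\left(U{\left(-5,3 \right)} \right)}}\right) = \left(-9 - 36\right) \left(- \frac{55}{\frac{1}{3} \cdot 81 \left(13 + 81\right)}\right) = - 45 \left(- \frac{55}{\frac{1}{3} \cdot 81 \cdot 94}\right) = - 45 \left(- \frac{55}{2538}\right) = - 45 \left(\left(-55\right) \frac{1}{2538}\right) = \left(-45\right) \left(- \frac{55}{2538}\right) = \frac{275}{282}$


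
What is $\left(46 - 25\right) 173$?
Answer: $3633$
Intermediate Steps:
$\left(46 - 25\right) 173 = 21 \cdot 173 = 3633$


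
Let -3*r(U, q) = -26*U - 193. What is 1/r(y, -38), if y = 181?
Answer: 1/1633 ≈ 0.00061237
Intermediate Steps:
r(U, q) = 193/3 + 26*U/3 (r(U, q) = -(-26*U - 193)/3 = -(-193 - 26*U)/3 = 193/3 + 26*U/3)
1/r(y, -38) = 1/(193/3 + (26/3)*181) = 1/(193/3 + 4706/3) = 1/1633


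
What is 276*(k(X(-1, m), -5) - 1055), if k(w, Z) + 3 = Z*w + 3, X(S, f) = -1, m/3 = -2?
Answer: -289800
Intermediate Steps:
m = -6 (m = 3*(-2) = -6)
k(w, Z) = Z*w (k(w, Z) = -3 + (Z*w + 3) = -3 + (3 + Z*w) = Z*w)
276*(k(X(-1, m), -5) - 1055) = 276*(-5*(-1) - 1055) = 276*(5 - 1055) = 276*(-1050) = -289800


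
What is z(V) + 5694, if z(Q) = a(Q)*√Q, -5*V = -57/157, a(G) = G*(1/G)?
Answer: 5694 + √44745/785 ≈ 5694.3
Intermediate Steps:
a(G) = 1 (a(G) = G/G = 1)
V = 57/785 (V = -(-57)/(5*157) = -⅕*(-57/157) = 57/785 ≈ 0.072611)
z(Q) = √Q (z(Q) = 1*√Q = √Q)
z(V) + 5694 = √(57/785) + 5694 = √44745/785 + 5694 = 5694 + √44745/785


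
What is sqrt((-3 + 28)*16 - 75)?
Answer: 5*sqrt(13) ≈ 18.028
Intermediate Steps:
sqrt((-3 + 28)*16 - 75) = sqrt(25*16 - 75) = sqrt(400 - 75) = sqrt(325) = 5*sqrt(13)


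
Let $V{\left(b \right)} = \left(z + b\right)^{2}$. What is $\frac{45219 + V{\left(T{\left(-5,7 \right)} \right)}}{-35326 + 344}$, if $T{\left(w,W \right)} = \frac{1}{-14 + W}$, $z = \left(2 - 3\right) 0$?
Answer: $- \frac{1107866}{857059} \approx -1.2926$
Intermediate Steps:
$z = 0$ ($z = \left(-1\right) 0 = 0$)
$V{\left(b \right)} = b^{2}$ ($V{\left(b \right)} = \left(0 + b\right)^{2} = b^{2}$)
$\frac{45219 + V{\left(T{\left(-5,7 \right)} \right)}}{-35326 + 344} = \frac{45219 + \left(\frac{1}{-14 + 7}\right)^{2}}{-35326 + 344} = \frac{45219 + \left(\frac{1}{-7}\right)^{2}}{-34982} = \left(45219 + \left(- \frac{1}{7}\right)^{2}\right) \left(- \frac{1}{34982}\right) = \left(45219 + \frac{1}{49}\right) \left(- \frac{1}{34982}\right) = \frac{2215732}{49} \left(- \frac{1}{34982}\right) = - \frac{1107866}{857059}$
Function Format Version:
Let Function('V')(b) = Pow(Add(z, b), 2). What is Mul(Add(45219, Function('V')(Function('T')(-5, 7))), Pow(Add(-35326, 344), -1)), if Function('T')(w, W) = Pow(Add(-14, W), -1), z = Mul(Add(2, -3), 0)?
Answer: Rational(-1107866, 857059) ≈ -1.2926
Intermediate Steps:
z = 0 (z = Mul(-1, 0) = 0)
Function('V')(b) = Pow(b, 2) (Function('V')(b) = Pow(Add(0, b), 2) = Pow(b, 2))
Mul(Add(45219, Function('V')(Function('T')(-5, 7))), Pow(Add(-35326, 344), -1)) = Mul(Add(45219, Pow(Pow(Add(-14, 7), -1), 2)), Pow(Add(-35326, 344), -1)) = Mul(Add(45219, Pow(Pow(-7, -1), 2)), Pow(-34982, -1)) = Mul(Add(45219, Pow(Rational(-1, 7), 2)), Rational(-1, 34982)) = Mul(Add(45219, Rational(1, 49)), Rational(-1, 34982)) = Mul(Rational(2215732, 49), Rational(-1, 34982)) = Rational(-1107866, 857059)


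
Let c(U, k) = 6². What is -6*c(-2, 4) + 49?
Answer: -167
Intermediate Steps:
c(U, k) = 36
-6*c(-2, 4) + 49 = -6*36 + 49 = -216 + 49 = -167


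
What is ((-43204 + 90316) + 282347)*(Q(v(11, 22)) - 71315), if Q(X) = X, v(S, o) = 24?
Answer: -23487461569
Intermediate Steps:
((-43204 + 90316) + 282347)*(Q(v(11, 22)) - 71315) = ((-43204 + 90316) + 282347)*(24 - 71315) = (47112 + 282347)*(-71291) = 329459*(-71291) = -23487461569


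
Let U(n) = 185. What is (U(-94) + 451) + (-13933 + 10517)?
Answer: -2780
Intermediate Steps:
(U(-94) + 451) + (-13933 + 10517) = (185 + 451) + (-13933 + 10517) = 636 - 3416 = -2780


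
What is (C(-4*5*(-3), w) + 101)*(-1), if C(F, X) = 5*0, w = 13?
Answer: -101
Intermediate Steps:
C(F, X) = 0
(C(-4*5*(-3), w) + 101)*(-1) = (0 + 101)*(-1) = 101*(-1) = -101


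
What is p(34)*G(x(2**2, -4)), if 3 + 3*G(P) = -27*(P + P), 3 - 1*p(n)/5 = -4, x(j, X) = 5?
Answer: -3185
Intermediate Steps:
p(n) = 35 (p(n) = 15 - 5*(-4) = 15 + 20 = 35)
G(P) = -1 - 18*P (G(P) = -1 + (-27*(P + P))/3 = -1 + (-54*P)/3 = -1 - 18*P)
p(34)*G(x(2**2, -4)) = 35*(-1 - 18*5) = 35*(-1 - 90) = 35*(-91) = -3185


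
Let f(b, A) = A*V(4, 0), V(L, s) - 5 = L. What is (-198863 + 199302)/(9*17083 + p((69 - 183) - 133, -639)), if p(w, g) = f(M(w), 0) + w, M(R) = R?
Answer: 439/153500 ≈ 0.0028599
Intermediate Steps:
V(L, s) = 5 + L
f(b, A) = 9*A (f(b, A) = A*(5 + 4) = A*9 = 9*A)
p(w, g) = w (p(w, g) = 9*0 + w = 0 + w = w)
(-198863 + 199302)/(9*17083 + p((69 - 183) - 133, -639)) = (-198863 + 199302)/(9*17083 + ((69 - 183) - 133)) = 439/(153747 + (-114 - 133)) = 439/(153747 - 247) = 439/153500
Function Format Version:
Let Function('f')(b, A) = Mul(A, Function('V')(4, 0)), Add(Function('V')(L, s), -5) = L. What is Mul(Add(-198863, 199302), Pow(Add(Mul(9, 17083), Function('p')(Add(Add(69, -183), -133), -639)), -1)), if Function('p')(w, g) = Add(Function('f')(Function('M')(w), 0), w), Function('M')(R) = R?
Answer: Rational(439, 153500) ≈ 0.0028599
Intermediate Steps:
Function('V')(L, s) = Add(5, L)
Function('f')(b, A) = Mul(9, A) (Function('f')(b, A) = Mul(A, Add(5, 4)) = Mul(A, 9) = Mul(9, A))
Function('p')(w, g) = w (Function('p')(w, g) = Add(Mul(9, 0), w) = Add(0, w) = w)
Mul(Add(-198863, 199302), Pow(Add(Mul(9, 17083), Function('p')(Add(Add(69, -183), -133), -639)), -1)) = Mul(Add(-198863, 199302), Pow(Add(Mul(9, 17083), Add(Add(69, -183), -133)), -1)) = Mul(439, Pow(Add(153747, Add(-114, -133)), -1)) = Mul(439, Pow(Add(153747, -247), -1)) = Mul(439, Pow(153500, -1)) = Mul(439, Rational(1, 153500)) = Rational(439, 153500)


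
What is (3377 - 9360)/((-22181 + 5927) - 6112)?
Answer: 5983/22366 ≈ 0.26750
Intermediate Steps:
(3377 - 9360)/((-22181 + 5927) - 6112) = -5983/(-16254 - 6112) = -5983/(-22366) = -5983*(-1/22366) = 5983/22366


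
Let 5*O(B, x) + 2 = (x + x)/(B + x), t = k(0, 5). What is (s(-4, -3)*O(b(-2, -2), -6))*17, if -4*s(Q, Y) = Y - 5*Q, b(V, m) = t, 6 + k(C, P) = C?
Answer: 289/20 ≈ 14.450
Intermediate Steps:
k(C, P) = -6 + C
t = -6 (t = -6 + 0 = -6)
b(V, m) = -6
O(B, x) = -⅖ + 2*x/(5*(B + x)) (O(B, x) = -⅖ + ((x + x)/(B + x))/5 = -⅖ + ((2*x)/(B + x))/5 = -⅖ + (2*x/(B + x))/5 = -⅖ + 2*x/(5*(B + x)))
s(Q, Y) = -Y/4 + 5*Q/4 (s(Q, Y) = -(Y - 5*Q)/4 = -Y/4 + 5*Q/4)
(s(-4, -3)*O(b(-2, -2), -6))*17 = ((-¼*(-3) + (5/4)*(-4))*(-2*(-6)/(5*(-6) + 5*(-6))))*17 = ((¾ - 5)*(-2*(-6)/(-30 - 30)))*17 = -(-17)*(-6)/(2*(-60))*17 = -(-17)*(-6)*(-1)/(2*60)*17 = -17/4*(-⅕)*17 = (17/20)*17 = 289/20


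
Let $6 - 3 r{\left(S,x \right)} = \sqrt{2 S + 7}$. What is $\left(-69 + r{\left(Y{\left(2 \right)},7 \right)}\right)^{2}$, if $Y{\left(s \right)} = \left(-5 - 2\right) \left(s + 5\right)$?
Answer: $\frac{\left(201 + i \sqrt{91}\right)^{2}}{9} \approx 4478.9 + 426.09 i$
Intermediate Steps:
$Y{\left(s \right)} = -35 - 7 s$ ($Y{\left(s \right)} = - 7 \left(5 + s\right) = -35 - 7 s$)
$r{\left(S,x \right)} = 2 - \frac{\sqrt{7 + 2 S}}{3}$ ($r{\left(S,x \right)} = 2 - \frac{\sqrt{2 S + 7}}{3} = 2 - \frac{\sqrt{7 + 2 S}}{3}$)
$\left(-69 + r{\left(Y{\left(2 \right)},7 \right)}\right)^{2} = \left(-69 + \left(2 - \frac{\sqrt{7 + 2 \left(-35 - 14\right)}}{3}\right)\right)^{2} = \left(-69 + \left(2 - \frac{\sqrt{7 + 2 \left(-49\right)}}{3}\right)\right)^{2} = \left(-69 + \left(2 - \frac{\sqrt{7 - 98}}{3}\right)\right)^{2} = \left(-69 + \left(2 - \frac{\sqrt{-91}}{3}\right)\right)^{2} = \left(-69 + \left(2 - \frac{i \sqrt{91}}{3}\right)\right)^{2} = \left(-67 - \frac{i \sqrt{91}}{3}\right)^{2}$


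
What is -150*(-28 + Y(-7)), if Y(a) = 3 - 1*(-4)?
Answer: 3150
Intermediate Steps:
Y(a) = 7 (Y(a) = 3 + 4 = 7)
-150*(-28 + Y(-7)) = -150*(-28 + 7) = -150*(-21) = 3150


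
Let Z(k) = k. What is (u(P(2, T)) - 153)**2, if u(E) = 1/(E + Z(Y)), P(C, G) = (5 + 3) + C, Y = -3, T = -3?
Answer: 1144900/49 ≈ 23365.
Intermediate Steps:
P(C, G) = 8 + C
u(E) = 1/(-3 + E) (u(E) = 1/(E - 3) = 1/(-3 + E))
(u(P(2, T)) - 153)**2 = (1/(-3 + (8 + 2)) - 153)**2 = (1/(-3 + 10) - 153)**2 = (1/7 - 153)**2 = (-1070/7)**2 = 1144900/49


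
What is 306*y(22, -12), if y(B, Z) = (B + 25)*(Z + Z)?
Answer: -345168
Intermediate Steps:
y(B, Z) = 2*Z*(25 + B) (y(B, Z) = (25 + B)*(2*Z) = 2*Z*(25 + B))
306*y(22, -12) = 306*(2*(-12)*(25 + 22)) = 306*(2*(-12)*47) = 306*(-1128) = -345168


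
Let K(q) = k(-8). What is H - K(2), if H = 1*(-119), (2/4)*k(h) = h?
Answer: -103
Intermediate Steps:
k(h) = 2*h
K(q) = -16 (K(q) = 2*(-8) = -16)
H = -119
H - K(2) = -119 - 1*(-16) = -119 + 16 = -103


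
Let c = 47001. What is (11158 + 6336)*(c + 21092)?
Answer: 1191218942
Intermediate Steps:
(11158 + 6336)*(c + 21092) = (11158 + 6336)*(47001 + 21092) = 17494*68093 = 1191218942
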